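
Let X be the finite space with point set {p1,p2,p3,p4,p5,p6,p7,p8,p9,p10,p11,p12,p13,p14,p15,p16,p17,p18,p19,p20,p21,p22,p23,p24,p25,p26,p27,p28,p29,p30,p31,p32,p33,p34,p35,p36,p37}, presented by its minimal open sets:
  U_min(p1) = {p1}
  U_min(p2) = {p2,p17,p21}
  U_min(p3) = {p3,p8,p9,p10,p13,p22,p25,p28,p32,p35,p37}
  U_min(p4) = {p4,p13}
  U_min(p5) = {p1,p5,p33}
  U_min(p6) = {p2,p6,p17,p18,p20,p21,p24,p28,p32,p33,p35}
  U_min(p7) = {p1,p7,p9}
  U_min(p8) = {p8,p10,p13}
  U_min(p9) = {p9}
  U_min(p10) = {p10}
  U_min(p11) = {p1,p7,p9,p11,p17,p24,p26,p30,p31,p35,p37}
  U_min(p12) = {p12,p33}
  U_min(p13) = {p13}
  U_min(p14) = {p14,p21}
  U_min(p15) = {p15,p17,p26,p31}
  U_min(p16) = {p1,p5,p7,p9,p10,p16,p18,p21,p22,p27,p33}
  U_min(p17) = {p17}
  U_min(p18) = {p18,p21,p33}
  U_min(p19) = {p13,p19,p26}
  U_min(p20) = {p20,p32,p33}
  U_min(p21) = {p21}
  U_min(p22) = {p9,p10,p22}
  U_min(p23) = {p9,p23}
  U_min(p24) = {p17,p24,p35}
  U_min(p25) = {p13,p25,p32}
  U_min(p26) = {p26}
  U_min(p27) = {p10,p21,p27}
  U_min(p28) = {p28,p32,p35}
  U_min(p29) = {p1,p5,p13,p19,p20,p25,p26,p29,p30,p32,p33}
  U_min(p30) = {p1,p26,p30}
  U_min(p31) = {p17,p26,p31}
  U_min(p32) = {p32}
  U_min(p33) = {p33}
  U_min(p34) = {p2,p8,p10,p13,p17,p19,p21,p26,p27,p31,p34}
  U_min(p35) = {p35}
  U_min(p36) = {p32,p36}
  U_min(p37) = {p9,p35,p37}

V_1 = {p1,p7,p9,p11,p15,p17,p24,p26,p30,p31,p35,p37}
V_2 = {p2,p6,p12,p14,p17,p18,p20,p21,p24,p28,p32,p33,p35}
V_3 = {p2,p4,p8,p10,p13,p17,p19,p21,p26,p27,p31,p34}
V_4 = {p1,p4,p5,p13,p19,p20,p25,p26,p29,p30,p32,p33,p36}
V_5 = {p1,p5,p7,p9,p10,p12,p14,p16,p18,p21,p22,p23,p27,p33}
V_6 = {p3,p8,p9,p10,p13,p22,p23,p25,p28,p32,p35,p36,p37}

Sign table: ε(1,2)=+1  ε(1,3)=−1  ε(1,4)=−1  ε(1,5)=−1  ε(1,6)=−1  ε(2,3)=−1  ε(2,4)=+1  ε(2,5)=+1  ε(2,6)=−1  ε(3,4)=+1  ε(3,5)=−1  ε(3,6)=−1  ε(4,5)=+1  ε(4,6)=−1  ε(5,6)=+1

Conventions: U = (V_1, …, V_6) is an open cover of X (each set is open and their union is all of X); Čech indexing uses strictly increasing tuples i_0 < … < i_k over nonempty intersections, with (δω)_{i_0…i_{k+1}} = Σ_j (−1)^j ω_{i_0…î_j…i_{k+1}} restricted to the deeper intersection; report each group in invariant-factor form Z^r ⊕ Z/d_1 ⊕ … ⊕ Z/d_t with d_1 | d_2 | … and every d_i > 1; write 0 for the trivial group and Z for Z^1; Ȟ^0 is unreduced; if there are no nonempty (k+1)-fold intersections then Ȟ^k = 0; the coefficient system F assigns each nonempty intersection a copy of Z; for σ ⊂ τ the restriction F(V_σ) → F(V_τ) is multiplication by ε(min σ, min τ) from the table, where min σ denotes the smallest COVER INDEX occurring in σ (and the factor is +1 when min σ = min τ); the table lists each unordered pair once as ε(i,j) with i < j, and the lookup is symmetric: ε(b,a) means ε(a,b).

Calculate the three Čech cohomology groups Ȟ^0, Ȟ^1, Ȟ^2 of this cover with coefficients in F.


Ȟ^0(U;F) ≅ 0, Ȟ^1(U;F) ≅ Z/2 and Ȟ^2(U;F) ≅ Z

nerve of the cover:
  V12={p17,p24,p35} V13={p17,p26,p31} V14={p1,p26,p30} V15={p1,p7,p9} V16={p9,p35,p37} V23={p2,p17,p21} V24={p20,p32,p33} V25={p12,p14,p18,p21,p33} V26={p28,p32,p35} V34={p4,p13,p19,p26} V35={p10,p21,p27} V36={p8,p10,p13} V45={p1,p5,p33} V46={p13,p25,p32,p36} V56={p9,p10,p22,p23}
  V123={p17} V126={p35} V134={p26} V145={p1} V156={p9} V235={p21} V245={p33} V246={p32} V346={p13} V356={p10}
C dims 6,15,10; δ0: rk 6, SNF 1^5·2; δ1: rk 9, SNF 1^9
Ȟ^0 = (6 − 6) − 0 = 0, so Ȟ^0 ≅ 0
Ȟ^1 = (15 − 9) − 6 = 0 plus torsion [2], so Ȟ^1 ≅ Z/2
Ȟ^2 = (10 − 0) − 9 = 1, so Ȟ^2 ≅ Z


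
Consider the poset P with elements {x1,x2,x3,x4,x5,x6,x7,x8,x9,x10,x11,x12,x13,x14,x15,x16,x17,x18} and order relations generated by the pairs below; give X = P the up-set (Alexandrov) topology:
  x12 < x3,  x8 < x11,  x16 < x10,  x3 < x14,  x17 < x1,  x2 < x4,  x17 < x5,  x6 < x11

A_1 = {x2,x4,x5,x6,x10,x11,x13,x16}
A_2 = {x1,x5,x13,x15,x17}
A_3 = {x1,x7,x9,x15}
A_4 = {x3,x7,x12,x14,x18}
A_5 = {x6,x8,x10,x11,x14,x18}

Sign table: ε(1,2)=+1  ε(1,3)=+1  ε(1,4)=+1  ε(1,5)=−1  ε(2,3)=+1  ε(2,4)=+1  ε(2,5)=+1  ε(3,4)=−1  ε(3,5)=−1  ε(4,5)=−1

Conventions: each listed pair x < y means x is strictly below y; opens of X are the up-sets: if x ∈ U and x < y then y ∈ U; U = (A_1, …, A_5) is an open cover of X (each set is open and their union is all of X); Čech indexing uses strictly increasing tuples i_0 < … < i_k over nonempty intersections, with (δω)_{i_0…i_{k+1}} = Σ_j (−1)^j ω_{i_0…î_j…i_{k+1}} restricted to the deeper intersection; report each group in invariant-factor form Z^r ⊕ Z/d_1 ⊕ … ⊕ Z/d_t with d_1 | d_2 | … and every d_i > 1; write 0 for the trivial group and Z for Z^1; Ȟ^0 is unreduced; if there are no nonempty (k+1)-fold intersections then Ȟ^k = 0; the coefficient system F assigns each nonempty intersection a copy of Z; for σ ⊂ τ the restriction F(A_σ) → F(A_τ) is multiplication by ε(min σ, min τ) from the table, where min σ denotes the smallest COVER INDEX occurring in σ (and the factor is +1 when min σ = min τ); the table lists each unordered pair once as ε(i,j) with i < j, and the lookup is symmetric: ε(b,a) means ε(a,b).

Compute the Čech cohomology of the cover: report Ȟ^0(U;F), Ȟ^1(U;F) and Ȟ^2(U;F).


nonempty intersections:
  A12={x5,x13} A15={x6,x10,x11} A23={x1,x15} A34={x7} A45={x14,x18}
C dims 5,5; δ0: rk 5, SNF 1^4·2
Ȟ^0: (5−5)−0=0 ⇒ 0
Ȟ^1: (5−0)−5=0 plus torsion [2] ⇒ Z/2
Ȟ^2: (0−0)−0=0 ⇒ 0

Ȟ^0 ≅ 0, Ȟ^1 ≅ Z/2, Ȟ^2 ≅ 0


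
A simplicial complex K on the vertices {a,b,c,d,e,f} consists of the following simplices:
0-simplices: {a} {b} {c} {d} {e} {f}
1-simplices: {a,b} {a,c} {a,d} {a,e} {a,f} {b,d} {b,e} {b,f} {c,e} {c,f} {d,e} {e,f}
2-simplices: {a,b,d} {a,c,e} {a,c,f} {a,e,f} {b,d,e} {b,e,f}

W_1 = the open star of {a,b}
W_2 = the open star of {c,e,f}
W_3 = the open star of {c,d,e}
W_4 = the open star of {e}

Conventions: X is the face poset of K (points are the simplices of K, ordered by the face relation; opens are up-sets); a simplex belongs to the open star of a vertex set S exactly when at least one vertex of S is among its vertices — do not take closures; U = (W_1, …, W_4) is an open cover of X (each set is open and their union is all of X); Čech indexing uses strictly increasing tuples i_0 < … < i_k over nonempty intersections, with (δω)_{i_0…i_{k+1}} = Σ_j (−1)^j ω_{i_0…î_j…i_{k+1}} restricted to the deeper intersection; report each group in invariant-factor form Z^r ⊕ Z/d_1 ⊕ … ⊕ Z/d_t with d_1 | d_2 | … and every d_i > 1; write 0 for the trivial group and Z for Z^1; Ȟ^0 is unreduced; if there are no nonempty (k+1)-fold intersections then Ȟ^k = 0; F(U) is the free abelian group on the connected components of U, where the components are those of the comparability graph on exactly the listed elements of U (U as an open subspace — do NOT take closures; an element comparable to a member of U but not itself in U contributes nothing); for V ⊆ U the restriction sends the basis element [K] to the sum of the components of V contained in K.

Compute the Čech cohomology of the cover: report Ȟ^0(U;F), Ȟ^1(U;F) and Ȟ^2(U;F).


nerve of the cover:
  W1={{a},{b},{a,b},{a,c},{a,d},{a,e},{a,f},{b,d},{b,e},{b,f},{a,b,d},{a,c,e},{a,c,f},{a,e,f},{b,d,e},{b,e,f}} W2={{c},{e},{f},{a,c},{a,e},{a,f},{b,e},{b,f},{c,e},{c,f},{d,e},{e,f},{a,c,e},{a,c,f},{a,e,f},{b,d,e},{b,e,f}} W3={{c},{d},{e},{a,c},{a,d},{a,e},{b,d},{b,e},{c,e},{c,f},{d,e},{e,f},{a,b,d},{a,c,e},{a,c,f},{a,e,f},{b,d,e},{b,e,f}} W4={{e},{a,e},{b,e},{c,e},{d,e},{e,f},{a,c,e},{a,e,f},{b,d,e},{b,e,f}}
  W12={{a,c},{a,e},{a,f},{b,e},{b,f},{a,c,e},{a,c,f},{a,e,f},{b,d,e},{b,e,f}} W13={{a,c},{a,d},{a,e},{b,d},{b,e},{a,b,d},{a,c,e},{a,c,f},{a,e,f},{b,d,e},{b,e,f}} W14={{a,e},{b,e},{a,c,e},{a,e,f},{b,d,e},{b,e,f}} W23={{c},{e},{a,c},{a,e},{b,e},{c,e},{c,f},{d,e},{e,f},{a,c,e},{a,c,f},{a,e,f},{b,d,e},{b,e,f}} W24={{e},{a,e},{b,e},{c,e},{d,e},{e,f},{a,c,e},{a,e,f},{b,d,e},{b,e,f}} W34={{e},{a,e},{b,e},{c,e},{d,e},{e,f},{a,c,e},{a,e,f},{b,d,e},{b,e,f}}
  W123={{a,c},{a,e},{b,e},{a,c,e},{a,c,f},{a,e,f},{b,d,e},{b,e,f}} W124={{a,e},{b,e},{a,c,e},{a,e,f},{b,d,e},{b,e,f}} W134={{a,e},{b,e},{a,c,e},{a,e,f},{b,d,e},{b,e,f}} W234={{e},{a,e},{b,e},{c,e},{d,e},{e,f},{a,c,e},{a,e,f},{b,d,e},{b,e,f}}
  W1234={{a,e},{b,e},{a,c,e},{a,e,f},{b,d,e},{b,e,f}}
components per intersection:
  W1: {{a},{b},{a,b},{a,c},{a,d},{a,e},{a,f},{b,d},{b,e},{b,f},{a,b,d},{a,c,e},{a,c,f},{a,e,f},{b,d,e},{b,e,f}}
  W2: {{c},{e},{f},{a,c},{a,e},{a,f},{b,e},{b,f},{c,e},{c,f},{d,e},{e,f},{a,c,e},{a,c,f},{a,e,f},{b,d,e},{b,e,f}}
  W3: {{c},{d},{e},{a,c},{a,d},{a,e},{b,d},{b,e},{c,e},{c,f},{d,e},{e,f},{a,b,d},{a,c,e},{a,c,f},{a,e,f},{b,d,e},{b,e,f}}
  W4: {{e},{a,e},{b,e},{c,e},{d,e},{e,f},{a,c,e},{a,e,f},{b,d,e},{b,e,f}}
  W12: {{a,c},{a,e},{a,f},{a,c,e},{a,c,f},{a,e,f}} {{b,e},{b,f},{b,d,e},{b,e,f}}
  W13: {{a,c},{a,e},{a,c,e},{a,c,f},{a,e,f}} {{a,d},{b,d},{b,e},{a,b,d},{b,d,e},{b,e,f}}
  W14: {{a,e},{a,c,e},{a,e,f}} {{b,e},{b,d,e},{b,e,f}}
  W23: {{c},{e},{a,c},{a,e},{b,e},{c,e},{c,f},{d,e},{e,f},{a,c,e},{a,c,f},{a,e,f},{b,d,e},{b,e,f}}
  W24: {{e},{a,e},{b,e},{c,e},{d,e},{e,f},{a,c,e},{a,e,f},{b,d,e},{b,e,f}}
  W34: {{e},{a,e},{b,e},{c,e},{d,e},{e,f},{a,c,e},{a,e,f},{b,d,e},{b,e,f}}
  W123: {{a,c},{a,e},{a,c,e},{a,c,f},{a,e,f}} {{b,e},{b,d,e},{b,e,f}}
  W124: {{a,e},{a,c,e},{a,e,f}} {{b,e},{b,d,e},{b,e,f}}
  W134: {{a,e},{a,c,e},{a,e,f}} {{b,e},{b,d,e},{b,e,f}}
  W234: {{e},{a,e},{b,e},{c,e},{d,e},{e,f},{a,c,e},{a,e,f},{b,d,e},{b,e,f}}
  W1234: {{a,e},{a,c,e},{a,e,f}} {{b,e},{b,d,e},{b,e,f}}
C dims 4,9,7,2; δ0: rk 3, SNF 1^3; δ1: rk 5, SNF 1^5; δ2: rk 2, SNF 1^2
Ȟ^0 = (4 − 3) − 0 = 1, so Ȟ^0 ≅ Z
Ȟ^1 = (9 − 5) − 3 = 1, so Ȟ^1 ≅ Z
Ȟ^2 = (7 − 2) − 5 = 0, so Ȟ^2 ≅ 0

Ȟ^0 = Z; Ȟ^1 = Z; Ȟ^2 = 0


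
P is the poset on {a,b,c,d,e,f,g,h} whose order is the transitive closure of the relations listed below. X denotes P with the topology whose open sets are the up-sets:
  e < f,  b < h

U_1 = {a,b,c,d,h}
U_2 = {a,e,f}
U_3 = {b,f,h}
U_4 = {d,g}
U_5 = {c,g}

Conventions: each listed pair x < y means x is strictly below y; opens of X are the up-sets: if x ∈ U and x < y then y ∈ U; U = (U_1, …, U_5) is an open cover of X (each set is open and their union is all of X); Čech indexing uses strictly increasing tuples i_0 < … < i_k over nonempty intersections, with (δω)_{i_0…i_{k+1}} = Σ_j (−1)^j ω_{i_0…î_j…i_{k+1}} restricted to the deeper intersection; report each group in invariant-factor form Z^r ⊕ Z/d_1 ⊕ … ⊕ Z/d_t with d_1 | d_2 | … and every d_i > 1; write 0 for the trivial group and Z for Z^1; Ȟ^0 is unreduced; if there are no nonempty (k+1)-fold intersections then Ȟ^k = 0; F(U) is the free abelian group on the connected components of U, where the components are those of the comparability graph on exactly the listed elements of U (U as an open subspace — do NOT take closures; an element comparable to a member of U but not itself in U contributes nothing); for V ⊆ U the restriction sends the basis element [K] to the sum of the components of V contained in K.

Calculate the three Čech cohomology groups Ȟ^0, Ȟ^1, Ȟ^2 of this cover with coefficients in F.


nonempty overlaps:
  U12={a} U13={b,h} U14={d} U15={c} U23={f} U45={g}
components per intersection:
  U1: {a} {b,h} {c} {d}
  U2: {a} {e,f}
  U3: {b,h} {f}
  U4: {d} {g}
  U5: {c} {g}
  U12: {a}
  U13: {b,h}
  U14: {d}
  U15: {c}
  U23: {f}
  U45: {g}
C dims 12,6; δ0: rk 6, SNF 1^6
degree 0: 12−6−0 = 6 → Ȟ^0 ≅ Z^6
degree 1: 6−0−6 = 0 → Ȟ^1 ≅ 0
degree 2: 0−0−0 = 0 → Ȟ^2 ≅ 0

Ȟ^0 = Z^6, Ȟ^1 = 0, Ȟ^2 = 0


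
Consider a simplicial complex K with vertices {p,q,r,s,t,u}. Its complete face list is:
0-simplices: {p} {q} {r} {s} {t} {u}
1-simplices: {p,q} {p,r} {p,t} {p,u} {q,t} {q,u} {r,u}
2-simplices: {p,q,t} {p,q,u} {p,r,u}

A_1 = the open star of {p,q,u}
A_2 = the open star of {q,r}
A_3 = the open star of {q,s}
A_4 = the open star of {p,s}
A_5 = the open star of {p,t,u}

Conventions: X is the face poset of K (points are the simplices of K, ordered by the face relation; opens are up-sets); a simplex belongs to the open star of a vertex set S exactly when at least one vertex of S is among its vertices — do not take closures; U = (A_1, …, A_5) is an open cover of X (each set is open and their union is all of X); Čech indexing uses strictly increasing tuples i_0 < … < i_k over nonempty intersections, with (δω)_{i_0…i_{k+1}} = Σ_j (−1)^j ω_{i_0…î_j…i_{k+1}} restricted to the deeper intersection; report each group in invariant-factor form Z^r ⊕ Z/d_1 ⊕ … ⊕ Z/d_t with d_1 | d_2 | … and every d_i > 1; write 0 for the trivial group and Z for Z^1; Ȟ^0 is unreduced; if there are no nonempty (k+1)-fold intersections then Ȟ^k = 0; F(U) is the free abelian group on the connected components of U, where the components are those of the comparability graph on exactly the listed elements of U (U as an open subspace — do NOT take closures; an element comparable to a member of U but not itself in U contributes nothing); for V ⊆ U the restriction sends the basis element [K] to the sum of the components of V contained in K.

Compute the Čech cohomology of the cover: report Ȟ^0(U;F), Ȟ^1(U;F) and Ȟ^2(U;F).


Ȟ^0 = Z^2,  Ȟ^1 = 0,  Ȟ^2 = 0

intersection data:
  A1={{p},{q},{u},{p,q},{p,r},{p,t},{p,u},{q,t},{q,u},{r,u},{p,q,t},{p,q,u},{p,r,u}} A2={{q},{r},{p,q},{p,r},{q,t},{q,u},{r,u},{p,q,t},{p,q,u},{p,r,u}} A3={{q},{s},{p,q},{q,t},{q,u},{p,q,t},{p,q,u}} A4={{p},{s},{p,q},{p,r},{p,t},{p,u},{p,q,t},{p,q,u},{p,r,u}} A5={{p},{t},{u},{p,q},{p,r},{p,t},{p,u},{q,t},{q,u},{r,u},{p,q,t},{p,q,u},{p,r,u}}
  A12={{q},{p,q},{p,r},{q,t},{q,u},{r,u},{p,q,t},{p,q,u},{p,r,u}} A13={{q},{p,q},{q,t},{q,u},{p,q,t},{p,q,u}} A14={{p},{p,q},{p,r},{p,t},{p,u},{p,q,t},{p,q,u},{p,r,u}} A15={{p},{u},{p,q},{p,r},{p,t},{p,u},{q,t},{q,u},{r,u},{p,q,t},{p,q,u},{p,r,u}} A23={{q},{p,q},{q,t},{q,u},{p,q,t},{p,q,u}} A24={{p,q},{p,r},{p,q,t},{p,q,u},{p,r,u}} A25={{p,q},{p,r},{q,t},{q,u},{r,u},{p,q,t},{p,q,u},{p,r,u}} A34={{s},{p,q},{p,q,t},{p,q,u}} A35={{p,q},{q,t},{q,u},{p,q,t},{p,q,u}} A45={{p},{p,q},{p,r},{p,t},{p,u},{p,q,t},{p,q,u},{p,r,u}}
  A123={{q},{p,q},{q,t},{q,u},{p,q,t},{p,q,u}} A124={{p,q},{p,r},{p,q,t},{p,q,u},{p,r,u}} A125={{p,q},{p,r},{q,t},{q,u},{r,u},{p,q,t},{p,q,u},{p,r,u}} A134={{p,q},{p,q,t},{p,q,u}} A135={{p,q},{q,t},{q,u},{p,q,t},{p,q,u}} A145={{p},{p,q},{p,r},{p,t},{p,u},{p,q,t},{p,q,u},{p,r,u}} A234={{p,q},{p,q,t},{p,q,u}} A235={{p,q},{q,t},{q,u},{p,q,t},{p,q,u}} A245={{p,q},{p,r},{p,q,t},{p,q,u},{p,r,u}} A345={{p,q},{p,q,t},{p,q,u}}
  A1234={{p,q},{p,q,t},{p,q,u}} A1235={{p,q},{q,t},{q,u},{p,q,t},{p,q,u}} A1245={{p,q},{p,r},{p,q,t},{p,q,u},{p,r,u}} A1345={{p,q},{p,q,t},{p,q,u}} A2345={{p,q},{p,q,t},{p,q,u}}
  A12345={{p,q},{p,q,t},{p,q,u}}
components per intersection:
  A1: {{p},{q},{u},{p,q},{p,r},{p,t},{p,u},{q,t},{q,u},{r,u},{p,q,t},{p,q,u},{p,r,u}}
  A2: {{q},{p,q},{q,t},{q,u},{p,q,t},{p,q,u}} {{r},{p,r},{r,u},{p,r,u}}
  A3: {{q},{p,q},{q,t},{q,u},{p,q,t},{p,q,u}} {{s}}
  A4: {{p},{p,q},{p,r},{p,t},{p,u},{p,q,t},{p,q,u},{p,r,u}} {{s}}
  A5: {{p},{t},{u},{p,q},{p,r},{p,t},{p,u},{q,t},{q,u},{r,u},{p,q,t},{p,q,u},{p,r,u}}
  A12: {{q},{p,q},{q,t},{q,u},{p,q,t},{p,q,u}} {{p,r},{r,u},{p,r,u}}
  A13: {{q},{p,q},{q,t},{q,u},{p,q,t},{p,q,u}}
  A14: {{p},{p,q},{p,r},{p,t},{p,u},{p,q,t},{p,q,u},{p,r,u}}
  A15: {{p},{u},{p,q},{p,r},{p,t},{p,u},{q,t},{q,u},{r,u},{p,q,t},{p,q,u},{p,r,u}}
  A23: {{q},{p,q},{q,t},{q,u},{p,q,t},{p,q,u}}
  A24: {{p,q},{p,q,t},{p,q,u}} {{p,r},{p,r,u}}
  A25: {{p,q},{q,t},{q,u},{p,q,t},{p,q,u}} {{p,r},{r,u},{p,r,u}}
  A34: {{s}} {{p,q},{p,q,t},{p,q,u}}
  A35: {{p,q},{q,t},{q,u},{p,q,t},{p,q,u}}
  A45: {{p},{p,q},{p,r},{p,t},{p,u},{p,q,t},{p,q,u},{p,r,u}}
  A123: {{q},{p,q},{q,t},{q,u},{p,q,t},{p,q,u}}
  A124: {{p,q},{p,q,t},{p,q,u}} {{p,r},{p,r,u}}
  A125: {{p,q},{q,t},{q,u},{p,q,t},{p,q,u}} {{p,r},{r,u},{p,r,u}}
  A134: {{p,q},{p,q,t},{p,q,u}}
  A135: {{p,q},{q,t},{q,u},{p,q,t},{p,q,u}}
  A145: {{p},{p,q},{p,r},{p,t},{p,u},{p,q,t},{p,q,u},{p,r,u}}
  A234: {{p,q},{p,q,t},{p,q,u}}
  A235: {{p,q},{q,t},{q,u},{p,q,t},{p,q,u}}
  A245: {{p,q},{p,q,t},{p,q,u}} {{p,r},{p,r,u}}
  A345: {{p,q},{p,q,t},{p,q,u}}
  A1234: {{p,q},{p,q,t},{p,q,u}}
  A1235: {{p,q},{q,t},{q,u},{p,q,t},{p,q,u}}
  A1245: {{p,q},{p,q,t},{p,q,u}} {{p,r},{p,r,u}}
  A1345: {{p,q},{p,q,t},{p,q,u}}
  A2345: {{p,q},{p,q,t},{p,q,u}}
  A12345: {{p,q},{p,q,t},{p,q,u}}
C dims 8,14,13,6; δ0: rk 6, SNF 1^6; δ1: rk 8, SNF 1^8; δ2: rk 5, SNF 1^5
Ȟ^0 = (8 − 6) − 0 = 2, so Ȟ^0 ≅ Z^2
Ȟ^1 = (14 − 8) − 6 = 0, so Ȟ^1 ≅ 0
Ȟ^2 = (13 − 5) − 8 = 0, so Ȟ^2 ≅ 0


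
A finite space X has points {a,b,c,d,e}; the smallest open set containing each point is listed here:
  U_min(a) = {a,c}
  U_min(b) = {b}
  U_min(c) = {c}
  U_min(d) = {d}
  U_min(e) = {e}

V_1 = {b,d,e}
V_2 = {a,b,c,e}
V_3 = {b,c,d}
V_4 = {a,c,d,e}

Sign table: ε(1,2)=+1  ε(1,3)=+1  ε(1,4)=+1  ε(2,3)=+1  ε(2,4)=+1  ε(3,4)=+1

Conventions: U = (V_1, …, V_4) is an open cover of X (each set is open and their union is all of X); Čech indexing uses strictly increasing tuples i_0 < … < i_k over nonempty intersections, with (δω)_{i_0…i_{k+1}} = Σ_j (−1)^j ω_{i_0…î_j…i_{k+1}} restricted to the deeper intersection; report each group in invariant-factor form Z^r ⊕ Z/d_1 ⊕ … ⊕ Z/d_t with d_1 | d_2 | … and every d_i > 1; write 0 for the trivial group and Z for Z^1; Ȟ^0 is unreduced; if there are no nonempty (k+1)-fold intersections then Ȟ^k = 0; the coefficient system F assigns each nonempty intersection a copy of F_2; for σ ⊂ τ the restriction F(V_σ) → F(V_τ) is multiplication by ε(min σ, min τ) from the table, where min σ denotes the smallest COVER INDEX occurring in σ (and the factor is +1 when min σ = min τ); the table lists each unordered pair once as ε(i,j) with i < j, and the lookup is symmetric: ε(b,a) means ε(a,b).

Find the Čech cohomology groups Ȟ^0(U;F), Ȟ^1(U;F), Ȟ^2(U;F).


nerve simplices:
  V12={b,e} V13={b,d} V14={d,e} V23={b,c} V24={a,c,e} V34={c,d}
  V123={b} V124={e} V134={d} V234={c}
C dims 4,6,4; δ0: rk_F2 3; δ1: rk_F2 3
degree 0: 4−3−0 = 1 → Ȟ^0 ≅ Z/2
degree 1: 6−3−3 = 0 → Ȟ^1 ≅ 0
degree 2: 4−0−3 = 1 → Ȟ^2 ≅ Z/2

Ȟ^0(U;F) ≅ Z/2, Ȟ^1(U;F) ≅ 0, Ȟ^2(U;F) ≅ Z/2


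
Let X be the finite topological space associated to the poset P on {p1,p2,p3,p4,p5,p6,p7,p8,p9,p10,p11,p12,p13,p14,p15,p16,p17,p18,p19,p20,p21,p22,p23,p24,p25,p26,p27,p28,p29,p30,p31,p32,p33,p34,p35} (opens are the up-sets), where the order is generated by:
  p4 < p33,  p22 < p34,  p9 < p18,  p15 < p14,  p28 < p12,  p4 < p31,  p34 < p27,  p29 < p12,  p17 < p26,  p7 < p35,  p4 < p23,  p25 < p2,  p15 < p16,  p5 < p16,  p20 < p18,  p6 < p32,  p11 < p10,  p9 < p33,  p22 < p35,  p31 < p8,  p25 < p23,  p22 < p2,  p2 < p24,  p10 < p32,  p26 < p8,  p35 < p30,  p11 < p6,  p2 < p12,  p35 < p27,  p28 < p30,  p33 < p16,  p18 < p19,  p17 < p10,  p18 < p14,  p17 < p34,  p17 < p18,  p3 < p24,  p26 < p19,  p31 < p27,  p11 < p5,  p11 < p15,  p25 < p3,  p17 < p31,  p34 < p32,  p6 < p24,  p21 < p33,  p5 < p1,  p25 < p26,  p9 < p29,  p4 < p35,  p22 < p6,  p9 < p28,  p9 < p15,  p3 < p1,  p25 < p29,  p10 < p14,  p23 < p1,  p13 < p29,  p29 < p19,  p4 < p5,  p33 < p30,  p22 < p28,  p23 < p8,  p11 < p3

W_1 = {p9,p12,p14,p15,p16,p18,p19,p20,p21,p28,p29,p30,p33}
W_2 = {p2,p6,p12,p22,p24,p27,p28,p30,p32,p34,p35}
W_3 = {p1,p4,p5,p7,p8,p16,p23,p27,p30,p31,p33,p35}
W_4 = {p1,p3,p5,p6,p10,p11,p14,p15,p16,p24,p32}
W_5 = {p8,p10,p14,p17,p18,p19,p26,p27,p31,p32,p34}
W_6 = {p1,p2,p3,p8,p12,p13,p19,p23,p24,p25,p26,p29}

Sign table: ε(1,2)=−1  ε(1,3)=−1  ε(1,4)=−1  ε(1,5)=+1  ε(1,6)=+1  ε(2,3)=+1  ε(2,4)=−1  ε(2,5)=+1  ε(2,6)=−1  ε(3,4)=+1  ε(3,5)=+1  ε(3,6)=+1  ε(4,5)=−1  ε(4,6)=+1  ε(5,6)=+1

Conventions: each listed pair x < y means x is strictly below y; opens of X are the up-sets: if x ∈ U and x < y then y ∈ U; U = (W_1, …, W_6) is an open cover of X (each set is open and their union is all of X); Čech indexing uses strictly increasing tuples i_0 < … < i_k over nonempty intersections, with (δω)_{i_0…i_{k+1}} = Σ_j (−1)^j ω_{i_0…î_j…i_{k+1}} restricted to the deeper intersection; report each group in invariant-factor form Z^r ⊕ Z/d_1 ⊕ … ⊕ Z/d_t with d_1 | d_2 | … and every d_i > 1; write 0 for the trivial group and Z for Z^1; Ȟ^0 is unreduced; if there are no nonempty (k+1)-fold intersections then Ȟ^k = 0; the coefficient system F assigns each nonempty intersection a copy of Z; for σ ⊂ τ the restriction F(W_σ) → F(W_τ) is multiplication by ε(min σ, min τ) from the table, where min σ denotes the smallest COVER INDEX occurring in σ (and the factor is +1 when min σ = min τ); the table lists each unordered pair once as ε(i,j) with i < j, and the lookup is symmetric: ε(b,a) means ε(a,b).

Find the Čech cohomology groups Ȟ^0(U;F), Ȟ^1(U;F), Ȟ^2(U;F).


Ȟ^0 ≅ 0,  Ȟ^1 ≅ Z/2,  Ȟ^2 ≅ Z

cover nerve:
  W12={p12,p28,p30} W13={p16,p30,p33} W14={p14,p15,p16} W15={p14,p18,p19} W16={p12,p19,p29} W23={p27,p30,p35} W24={p6,p24,p32} W25={p27,p32,p34} W26={p2,p12,p24} W34={p1,p5,p16} W35={p8,p27,p31} W36={p1,p8,p23} W45={p10,p14,p32} W46={p1,p3,p24} W56={p8,p19,p26}
  W123={p30} W126={p12} W134={p16} W145={p14} W156={p19} W235={p27} W245={p32} W246={p24} W346={p1} W356={p8}
C dims 6,15,10; δ0: rk 6, SNF 1^5·2; δ1: rk 9, SNF 1^9
Ȟ^0: (6−6)−0=0 ⇒ 0
Ȟ^1: (15−9)−6=0 plus torsion [2] ⇒ Z/2
Ȟ^2: (10−0)−9=1 ⇒ Z


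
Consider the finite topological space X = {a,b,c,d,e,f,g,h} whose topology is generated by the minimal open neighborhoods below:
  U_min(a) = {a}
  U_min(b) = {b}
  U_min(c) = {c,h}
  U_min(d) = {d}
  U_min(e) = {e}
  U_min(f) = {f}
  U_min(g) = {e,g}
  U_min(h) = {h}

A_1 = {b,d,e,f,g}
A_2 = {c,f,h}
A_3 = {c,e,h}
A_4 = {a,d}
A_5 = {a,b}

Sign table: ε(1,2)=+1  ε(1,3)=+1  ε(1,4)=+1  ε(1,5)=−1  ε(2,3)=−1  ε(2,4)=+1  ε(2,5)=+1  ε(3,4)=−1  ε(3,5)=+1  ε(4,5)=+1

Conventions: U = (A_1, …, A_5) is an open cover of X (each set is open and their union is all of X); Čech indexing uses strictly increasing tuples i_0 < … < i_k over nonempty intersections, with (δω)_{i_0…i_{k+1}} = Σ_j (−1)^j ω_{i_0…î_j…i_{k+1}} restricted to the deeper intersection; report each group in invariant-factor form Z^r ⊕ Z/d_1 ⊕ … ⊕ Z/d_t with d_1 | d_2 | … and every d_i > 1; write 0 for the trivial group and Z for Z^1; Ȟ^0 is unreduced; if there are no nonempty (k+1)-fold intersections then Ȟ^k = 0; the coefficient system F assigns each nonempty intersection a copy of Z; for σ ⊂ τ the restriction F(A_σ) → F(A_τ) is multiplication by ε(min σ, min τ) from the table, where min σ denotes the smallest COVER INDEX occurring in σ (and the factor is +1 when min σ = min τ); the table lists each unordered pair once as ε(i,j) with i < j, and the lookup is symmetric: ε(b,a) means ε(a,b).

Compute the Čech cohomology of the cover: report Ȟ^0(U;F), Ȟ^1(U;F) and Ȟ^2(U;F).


nerve simplices:
  A12={f} A13={e} A14={d} A15={b} A23={c,h} A45={a}
C dims 5,6; δ0: rk 5, SNF 1^4·2
degree 0: 5−5−0 = 0 → Ȟ^0 ≅ 0
degree 1: 6−0−5 = 1 plus torsion [2] → Ȟ^1 ≅ Z ⊕ Z/2
degree 2: 0−0−0 = 0 → Ȟ^2 ≅ 0

Ȟ^0 ≅ 0, Ȟ^1 ≅ Z ⊕ Z/2 and Ȟ^2 ≅ 0


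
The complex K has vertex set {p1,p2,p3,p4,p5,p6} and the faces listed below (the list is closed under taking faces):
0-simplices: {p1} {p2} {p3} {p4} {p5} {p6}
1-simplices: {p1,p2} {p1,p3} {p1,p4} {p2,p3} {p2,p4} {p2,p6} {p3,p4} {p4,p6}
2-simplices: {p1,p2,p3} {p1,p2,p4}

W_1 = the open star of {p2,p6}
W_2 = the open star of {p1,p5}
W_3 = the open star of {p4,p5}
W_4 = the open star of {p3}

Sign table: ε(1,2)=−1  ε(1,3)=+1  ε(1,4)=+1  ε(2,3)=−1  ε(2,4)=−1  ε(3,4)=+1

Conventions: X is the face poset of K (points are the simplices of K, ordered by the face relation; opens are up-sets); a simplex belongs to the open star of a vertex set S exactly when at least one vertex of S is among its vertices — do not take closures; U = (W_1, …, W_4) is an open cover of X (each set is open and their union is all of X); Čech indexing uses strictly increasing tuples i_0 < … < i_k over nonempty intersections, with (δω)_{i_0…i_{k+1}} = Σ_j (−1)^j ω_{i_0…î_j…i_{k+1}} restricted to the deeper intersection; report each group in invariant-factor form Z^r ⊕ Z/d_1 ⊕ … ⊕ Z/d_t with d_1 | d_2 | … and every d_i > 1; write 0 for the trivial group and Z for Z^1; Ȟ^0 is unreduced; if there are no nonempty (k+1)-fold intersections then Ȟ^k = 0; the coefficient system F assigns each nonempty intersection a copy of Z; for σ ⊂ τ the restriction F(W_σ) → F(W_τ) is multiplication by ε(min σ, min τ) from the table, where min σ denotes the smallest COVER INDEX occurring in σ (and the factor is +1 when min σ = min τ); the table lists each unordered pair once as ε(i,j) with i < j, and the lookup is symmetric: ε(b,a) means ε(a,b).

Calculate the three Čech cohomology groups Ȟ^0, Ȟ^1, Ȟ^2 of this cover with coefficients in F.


nerve simplices:
  W1={{p2},{p6},{p1,p2},{p2,p3},{p2,p4},{p2,p6},{p4,p6},{p1,p2,p3},{p1,p2,p4}} W2={{p1},{p5},{p1,p2},{p1,p3},{p1,p4},{p1,p2,p3},{p1,p2,p4}} W3={{p4},{p5},{p1,p4},{p2,p4},{p3,p4},{p4,p6},{p1,p2,p4}} W4={{p3},{p1,p3},{p2,p3},{p3,p4},{p1,p2,p3}}
  W12={{p1,p2},{p1,p2,p3},{p1,p2,p4}} W13={{p2,p4},{p4,p6},{p1,p2,p4}} W14={{p2,p3},{p1,p2,p3}} W23={{p5},{p1,p4},{p1,p2,p4}} W24={{p1,p3},{p1,p2,p3}} W34={{p3,p4}}
  W123={{p1,p2,p4}} W124={{p1,p2,p3}}
C dims 4,6,2; δ0: rk 3, SNF 1^3; δ1: rk 2, SNF 1^2
degree 0: 4−3−0 = 1 → Ȟ^0 ≅ Z
degree 1: 6−2−3 = 1 → Ȟ^1 ≅ Z
degree 2: 2−0−2 = 0 → Ȟ^2 ≅ 0

Ȟ^0 ≅ Z, Ȟ^1 ≅ Z and Ȟ^2 ≅ 0


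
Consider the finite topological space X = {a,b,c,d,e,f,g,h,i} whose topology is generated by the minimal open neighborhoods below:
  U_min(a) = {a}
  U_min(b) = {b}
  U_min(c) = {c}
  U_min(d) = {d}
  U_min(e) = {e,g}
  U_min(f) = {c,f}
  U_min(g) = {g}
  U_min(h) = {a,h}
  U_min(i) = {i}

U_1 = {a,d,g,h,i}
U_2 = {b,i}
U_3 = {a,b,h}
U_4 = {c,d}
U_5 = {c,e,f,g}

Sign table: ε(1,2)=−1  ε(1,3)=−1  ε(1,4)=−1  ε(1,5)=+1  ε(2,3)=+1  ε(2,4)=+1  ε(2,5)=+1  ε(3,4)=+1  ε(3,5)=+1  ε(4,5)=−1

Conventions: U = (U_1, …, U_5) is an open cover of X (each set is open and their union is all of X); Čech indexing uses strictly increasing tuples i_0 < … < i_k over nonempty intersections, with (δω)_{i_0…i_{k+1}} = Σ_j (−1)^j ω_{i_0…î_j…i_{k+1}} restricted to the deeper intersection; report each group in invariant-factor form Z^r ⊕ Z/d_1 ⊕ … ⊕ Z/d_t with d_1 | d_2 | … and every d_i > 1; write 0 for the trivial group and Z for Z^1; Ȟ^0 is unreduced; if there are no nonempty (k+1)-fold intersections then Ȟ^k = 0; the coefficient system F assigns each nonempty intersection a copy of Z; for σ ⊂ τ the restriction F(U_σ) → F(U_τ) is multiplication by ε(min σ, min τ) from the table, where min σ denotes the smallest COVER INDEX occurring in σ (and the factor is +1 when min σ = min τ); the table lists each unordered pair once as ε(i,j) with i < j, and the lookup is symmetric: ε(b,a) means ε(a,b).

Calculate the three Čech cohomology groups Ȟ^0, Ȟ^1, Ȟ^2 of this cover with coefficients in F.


Ȟ^0 ≅ Z, Ȟ^1 ≅ Z^2 and Ȟ^2 ≅ 0

nerve of the cover:
  U12={i} U13={a,h} U14={d} U15={g} U23={b} U45={c}
C dims 5,6; δ0: rk 4, SNF 1^4
Ȟ^0 = (5 − 4) − 0 = 1, so Ȟ^0 ≅ Z
Ȟ^1 = (6 − 0) − 4 = 2, so Ȟ^1 ≅ Z^2
Ȟ^2 = (0 − 0) − 0 = 0, so Ȟ^2 ≅ 0


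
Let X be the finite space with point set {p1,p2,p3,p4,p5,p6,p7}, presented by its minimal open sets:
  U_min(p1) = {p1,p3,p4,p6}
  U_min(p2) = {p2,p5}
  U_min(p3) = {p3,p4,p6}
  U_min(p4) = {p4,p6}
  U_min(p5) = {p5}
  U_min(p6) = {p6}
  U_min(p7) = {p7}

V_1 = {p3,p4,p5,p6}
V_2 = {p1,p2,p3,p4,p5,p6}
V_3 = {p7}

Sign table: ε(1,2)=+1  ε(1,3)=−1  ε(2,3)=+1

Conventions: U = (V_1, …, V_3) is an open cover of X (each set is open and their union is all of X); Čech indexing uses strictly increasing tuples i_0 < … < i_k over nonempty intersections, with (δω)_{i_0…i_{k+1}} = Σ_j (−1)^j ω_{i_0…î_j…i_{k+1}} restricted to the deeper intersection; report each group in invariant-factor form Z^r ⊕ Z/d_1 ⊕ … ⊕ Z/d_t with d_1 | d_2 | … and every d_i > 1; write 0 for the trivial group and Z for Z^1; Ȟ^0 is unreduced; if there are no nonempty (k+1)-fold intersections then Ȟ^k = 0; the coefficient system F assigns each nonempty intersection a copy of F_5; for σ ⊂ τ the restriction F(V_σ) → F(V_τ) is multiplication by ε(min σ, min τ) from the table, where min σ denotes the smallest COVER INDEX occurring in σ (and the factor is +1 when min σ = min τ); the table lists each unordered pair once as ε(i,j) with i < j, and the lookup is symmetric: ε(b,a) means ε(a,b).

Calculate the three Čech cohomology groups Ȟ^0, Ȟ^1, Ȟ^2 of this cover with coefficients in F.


cover nerve:
  V12={p3,p4,p5,p6}
C dims 3,1; δ0: rk_F5 1
Ȟ^0: (3−1)−0=2 ⇒ Z/5 ⊕ Z/5
Ȟ^1: (1−0)−1=0 ⇒ 0
Ȟ^2: (0−0)−0=0 ⇒ 0

Ȟ^0 = Z/5 ⊕ Z/5; Ȟ^1 = 0; Ȟ^2 = 0


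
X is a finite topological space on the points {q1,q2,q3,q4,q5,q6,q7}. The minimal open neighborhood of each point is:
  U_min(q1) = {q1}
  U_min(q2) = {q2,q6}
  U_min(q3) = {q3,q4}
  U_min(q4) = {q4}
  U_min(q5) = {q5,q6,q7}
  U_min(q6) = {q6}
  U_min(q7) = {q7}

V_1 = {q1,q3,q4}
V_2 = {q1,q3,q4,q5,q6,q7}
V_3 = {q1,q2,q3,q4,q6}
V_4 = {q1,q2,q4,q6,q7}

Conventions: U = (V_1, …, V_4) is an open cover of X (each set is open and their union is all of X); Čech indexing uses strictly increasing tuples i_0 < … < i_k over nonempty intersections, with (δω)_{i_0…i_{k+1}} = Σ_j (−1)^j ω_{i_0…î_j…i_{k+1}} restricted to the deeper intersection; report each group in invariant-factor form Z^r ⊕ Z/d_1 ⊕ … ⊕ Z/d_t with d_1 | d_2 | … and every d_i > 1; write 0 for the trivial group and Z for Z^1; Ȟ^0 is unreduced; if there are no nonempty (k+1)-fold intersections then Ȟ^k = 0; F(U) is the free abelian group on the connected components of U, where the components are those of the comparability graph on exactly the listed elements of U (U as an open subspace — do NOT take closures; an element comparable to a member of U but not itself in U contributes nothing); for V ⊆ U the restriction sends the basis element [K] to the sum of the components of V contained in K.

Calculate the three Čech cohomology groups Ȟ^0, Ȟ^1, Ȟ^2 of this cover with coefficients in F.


nerve of the cover:
  V12={q1,q3,q4} V13={q1,q3,q4} V14={q1,q4} V23={q1,q3,q4,q6} V24={q1,q4,q6,q7} V34={q1,q2,q4,q6}
  V123={q1,q3,q4} V124={q1,q4} V134={q1,q4} V234={q1,q4,q6}
  V1234={q1,q4}
components per intersection:
  V1: {q1} {q3,q4}
  V2: {q1} {q3,q4} {q5,q6,q7}
  V3: {q1} {q2,q6} {q3,q4}
  V4: {q1} {q2,q6} {q4} {q7}
  V12: {q1} {q3,q4}
  V13: {q1} {q3,q4}
  V14: {q1} {q4}
  V23: {q1} {q3,q4} {q6}
  V24: {q1} {q4} {q6} {q7}
  V34: {q1} {q2,q6} {q4}
  V123: {q1} {q3,q4}
  V124: {q1} {q4}
  V134: {q1} {q4}
  V234: {q1} {q4} {q6}
  V1234: {q1} {q4}
C dims 12,16,9,2; δ0: rk 9, SNF 1^9; δ1: rk 7, SNF 1^7; δ2: rk 2, SNF 1^2
Ȟ^0 = (12 − 9) − 0 = 3, so Ȟ^0 ≅ Z^3
Ȟ^1 = (16 − 7) − 9 = 0, so Ȟ^1 ≅ 0
Ȟ^2 = (9 − 2) − 7 = 0, so Ȟ^2 ≅ 0

Ȟ^0 = Z^3,  Ȟ^1 = 0,  Ȟ^2 = 0


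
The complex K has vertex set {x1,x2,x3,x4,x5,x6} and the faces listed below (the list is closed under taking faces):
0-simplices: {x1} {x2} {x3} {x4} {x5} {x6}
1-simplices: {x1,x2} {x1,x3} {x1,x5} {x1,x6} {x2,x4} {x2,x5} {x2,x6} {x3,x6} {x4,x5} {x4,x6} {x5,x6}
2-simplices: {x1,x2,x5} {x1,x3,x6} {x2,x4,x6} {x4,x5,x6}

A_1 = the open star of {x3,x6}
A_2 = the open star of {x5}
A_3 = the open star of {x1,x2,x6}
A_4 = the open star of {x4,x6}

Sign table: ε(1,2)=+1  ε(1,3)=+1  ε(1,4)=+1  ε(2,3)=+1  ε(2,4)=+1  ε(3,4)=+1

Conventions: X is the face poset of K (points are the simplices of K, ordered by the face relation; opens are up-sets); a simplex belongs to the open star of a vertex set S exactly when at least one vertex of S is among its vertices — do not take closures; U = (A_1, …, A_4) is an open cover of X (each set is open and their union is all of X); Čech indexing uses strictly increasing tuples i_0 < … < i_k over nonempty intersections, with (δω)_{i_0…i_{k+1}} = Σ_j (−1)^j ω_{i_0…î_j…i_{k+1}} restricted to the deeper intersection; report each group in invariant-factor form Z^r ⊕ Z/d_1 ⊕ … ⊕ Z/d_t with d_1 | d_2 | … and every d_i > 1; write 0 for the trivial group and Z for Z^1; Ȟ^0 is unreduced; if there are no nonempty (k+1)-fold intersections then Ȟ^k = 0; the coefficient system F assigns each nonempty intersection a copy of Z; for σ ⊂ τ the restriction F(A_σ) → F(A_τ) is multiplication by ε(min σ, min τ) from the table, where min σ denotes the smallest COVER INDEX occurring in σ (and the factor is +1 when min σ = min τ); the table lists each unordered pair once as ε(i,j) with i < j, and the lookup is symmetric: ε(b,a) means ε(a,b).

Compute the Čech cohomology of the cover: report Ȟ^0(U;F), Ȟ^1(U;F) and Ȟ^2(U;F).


cover nerve:
  A1={{x3},{x6},{x1,x3},{x1,x6},{x2,x6},{x3,x6},{x4,x6},{x5,x6},{x1,x3,x6},{x2,x4,x6},{x4,x5,x6}} A2={{x5},{x1,x5},{x2,x5},{x4,x5},{x5,x6},{x1,x2,x5},{x4,x5,x6}} A3={{x1},{x2},{x6},{x1,x2},{x1,x3},{x1,x5},{x1,x6},{x2,x4},{x2,x5},{x2,x6},{x3,x6},{x4,x6},{x5,x6},{x1,x2,x5},{x1,x3,x6},{x2,x4,x6},{x4,x5,x6}} A4={{x4},{x6},{x1,x6},{x2,x4},{x2,x6},{x3,x6},{x4,x5},{x4,x6},{x5,x6},{x1,x3,x6},{x2,x4,x6},{x4,x5,x6}}
  A12={{x5,x6},{x4,x5,x6}} A13={{x6},{x1,x3},{x1,x6},{x2,x6},{x3,x6},{x4,x6},{x5,x6},{x1,x3,x6},{x2,x4,x6},{x4,x5,x6}} A14={{x6},{x1,x6},{x2,x6},{x3,x6},{x4,x6},{x5,x6},{x1,x3,x6},{x2,x4,x6},{x4,x5,x6}} A23={{x1,x5},{x2,x5},{x5,x6},{x1,x2,x5},{x4,x5,x6}} A24={{x4,x5},{x5,x6},{x4,x5,x6}} A34={{x6},{x1,x6},{x2,x4},{x2,x6},{x3,x6},{x4,x6},{x5,x6},{x1,x3,x6},{x2,x4,x6},{x4,x5,x6}}
  A123={{x5,x6},{x4,x5,x6}} A124={{x5,x6},{x4,x5,x6}} A134={{x6},{x1,x6},{x2,x6},{x3,x6},{x4,x6},{x5,x6},{x1,x3,x6},{x2,x4,x6},{x4,x5,x6}} A234={{x5,x6},{x4,x5,x6}}
  A1234={{x5,x6},{x4,x5,x6}}
C dims 4,6,4,1; δ0: rk 3, SNF 1^3; δ1: rk 3, SNF 1^3; δ2: rk 1, SNF 1^1
Ȟ^0: (4−3)−0=1 ⇒ Z
Ȟ^1: (6−3)−3=0 ⇒ 0
Ȟ^2: (4−1)−3=0 ⇒ 0

Ȟ^0 ≅ Z, Ȟ^1 ≅ 0 and Ȟ^2 ≅ 0


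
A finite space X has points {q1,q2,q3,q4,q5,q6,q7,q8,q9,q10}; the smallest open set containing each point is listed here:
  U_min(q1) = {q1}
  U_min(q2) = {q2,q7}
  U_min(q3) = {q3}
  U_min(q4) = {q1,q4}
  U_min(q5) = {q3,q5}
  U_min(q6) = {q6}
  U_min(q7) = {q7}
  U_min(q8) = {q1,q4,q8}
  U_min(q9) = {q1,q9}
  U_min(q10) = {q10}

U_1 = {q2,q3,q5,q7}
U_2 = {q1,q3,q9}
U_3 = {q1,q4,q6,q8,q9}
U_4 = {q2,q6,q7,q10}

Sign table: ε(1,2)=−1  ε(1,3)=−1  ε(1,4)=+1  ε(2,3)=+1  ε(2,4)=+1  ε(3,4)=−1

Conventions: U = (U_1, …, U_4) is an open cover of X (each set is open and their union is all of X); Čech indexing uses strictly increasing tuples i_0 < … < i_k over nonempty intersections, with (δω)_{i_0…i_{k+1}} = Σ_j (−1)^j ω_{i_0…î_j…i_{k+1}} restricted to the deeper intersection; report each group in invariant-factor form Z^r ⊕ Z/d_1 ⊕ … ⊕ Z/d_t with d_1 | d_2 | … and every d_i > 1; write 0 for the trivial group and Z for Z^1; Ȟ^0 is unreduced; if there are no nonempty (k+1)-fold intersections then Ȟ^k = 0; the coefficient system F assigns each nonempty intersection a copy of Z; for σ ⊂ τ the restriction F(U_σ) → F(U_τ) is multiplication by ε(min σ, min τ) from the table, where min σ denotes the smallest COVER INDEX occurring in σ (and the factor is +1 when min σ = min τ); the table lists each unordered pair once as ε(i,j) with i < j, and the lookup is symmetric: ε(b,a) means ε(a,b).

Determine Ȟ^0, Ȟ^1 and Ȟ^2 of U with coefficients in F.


nonempty overlaps:
  U12={q3} U14={q2,q7} U23={q1,q9} U34={q6}
C dims 4,4; δ0: rk 3, SNF 1^3
degree 0: 4−3−0 = 1 → Ȟ^0 ≅ Z
degree 1: 4−0−3 = 1 → Ȟ^1 ≅ Z
degree 2: 0−0−0 = 0 → Ȟ^2 ≅ 0

Ȟ^0(U;F) ≅ Z,  Ȟ^1(U;F) ≅ Z,  Ȟ^2(U;F) ≅ 0


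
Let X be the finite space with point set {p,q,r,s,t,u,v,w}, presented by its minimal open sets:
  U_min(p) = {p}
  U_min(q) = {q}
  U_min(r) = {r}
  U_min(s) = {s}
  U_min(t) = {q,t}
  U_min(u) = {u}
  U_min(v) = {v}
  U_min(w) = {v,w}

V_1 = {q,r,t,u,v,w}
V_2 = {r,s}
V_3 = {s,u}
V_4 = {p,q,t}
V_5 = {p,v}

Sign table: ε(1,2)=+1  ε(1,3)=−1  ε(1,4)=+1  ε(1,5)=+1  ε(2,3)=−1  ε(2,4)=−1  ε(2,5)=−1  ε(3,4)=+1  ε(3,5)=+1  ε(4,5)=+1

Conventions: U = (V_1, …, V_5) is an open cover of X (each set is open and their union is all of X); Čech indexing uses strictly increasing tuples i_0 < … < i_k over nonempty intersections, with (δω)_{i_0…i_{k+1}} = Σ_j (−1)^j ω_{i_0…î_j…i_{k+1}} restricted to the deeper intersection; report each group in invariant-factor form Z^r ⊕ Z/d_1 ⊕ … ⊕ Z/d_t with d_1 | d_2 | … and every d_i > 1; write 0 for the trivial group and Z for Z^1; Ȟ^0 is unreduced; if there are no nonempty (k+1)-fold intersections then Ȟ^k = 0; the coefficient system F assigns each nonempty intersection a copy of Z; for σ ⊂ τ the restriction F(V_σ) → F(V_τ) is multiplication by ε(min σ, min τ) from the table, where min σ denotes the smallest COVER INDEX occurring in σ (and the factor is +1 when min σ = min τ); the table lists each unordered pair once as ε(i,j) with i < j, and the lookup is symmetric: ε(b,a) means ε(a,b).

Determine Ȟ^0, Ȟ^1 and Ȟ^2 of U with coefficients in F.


Ȟ^0 ≅ Z,  Ȟ^1 ≅ Z^2,  Ȟ^2 ≅ 0

nerve of the cover:
  V12={r} V13={u} V14={q,t} V15={v} V23={s} V45={p}
C dims 5,6; δ0: rk 4, SNF 1^4
Ȟ^0 = (5 − 4) − 0 = 1, so Ȟ^0 ≅ Z
Ȟ^1 = (6 − 0) − 4 = 2, so Ȟ^1 ≅ Z^2
Ȟ^2 = (0 − 0) − 0 = 0, so Ȟ^2 ≅ 0


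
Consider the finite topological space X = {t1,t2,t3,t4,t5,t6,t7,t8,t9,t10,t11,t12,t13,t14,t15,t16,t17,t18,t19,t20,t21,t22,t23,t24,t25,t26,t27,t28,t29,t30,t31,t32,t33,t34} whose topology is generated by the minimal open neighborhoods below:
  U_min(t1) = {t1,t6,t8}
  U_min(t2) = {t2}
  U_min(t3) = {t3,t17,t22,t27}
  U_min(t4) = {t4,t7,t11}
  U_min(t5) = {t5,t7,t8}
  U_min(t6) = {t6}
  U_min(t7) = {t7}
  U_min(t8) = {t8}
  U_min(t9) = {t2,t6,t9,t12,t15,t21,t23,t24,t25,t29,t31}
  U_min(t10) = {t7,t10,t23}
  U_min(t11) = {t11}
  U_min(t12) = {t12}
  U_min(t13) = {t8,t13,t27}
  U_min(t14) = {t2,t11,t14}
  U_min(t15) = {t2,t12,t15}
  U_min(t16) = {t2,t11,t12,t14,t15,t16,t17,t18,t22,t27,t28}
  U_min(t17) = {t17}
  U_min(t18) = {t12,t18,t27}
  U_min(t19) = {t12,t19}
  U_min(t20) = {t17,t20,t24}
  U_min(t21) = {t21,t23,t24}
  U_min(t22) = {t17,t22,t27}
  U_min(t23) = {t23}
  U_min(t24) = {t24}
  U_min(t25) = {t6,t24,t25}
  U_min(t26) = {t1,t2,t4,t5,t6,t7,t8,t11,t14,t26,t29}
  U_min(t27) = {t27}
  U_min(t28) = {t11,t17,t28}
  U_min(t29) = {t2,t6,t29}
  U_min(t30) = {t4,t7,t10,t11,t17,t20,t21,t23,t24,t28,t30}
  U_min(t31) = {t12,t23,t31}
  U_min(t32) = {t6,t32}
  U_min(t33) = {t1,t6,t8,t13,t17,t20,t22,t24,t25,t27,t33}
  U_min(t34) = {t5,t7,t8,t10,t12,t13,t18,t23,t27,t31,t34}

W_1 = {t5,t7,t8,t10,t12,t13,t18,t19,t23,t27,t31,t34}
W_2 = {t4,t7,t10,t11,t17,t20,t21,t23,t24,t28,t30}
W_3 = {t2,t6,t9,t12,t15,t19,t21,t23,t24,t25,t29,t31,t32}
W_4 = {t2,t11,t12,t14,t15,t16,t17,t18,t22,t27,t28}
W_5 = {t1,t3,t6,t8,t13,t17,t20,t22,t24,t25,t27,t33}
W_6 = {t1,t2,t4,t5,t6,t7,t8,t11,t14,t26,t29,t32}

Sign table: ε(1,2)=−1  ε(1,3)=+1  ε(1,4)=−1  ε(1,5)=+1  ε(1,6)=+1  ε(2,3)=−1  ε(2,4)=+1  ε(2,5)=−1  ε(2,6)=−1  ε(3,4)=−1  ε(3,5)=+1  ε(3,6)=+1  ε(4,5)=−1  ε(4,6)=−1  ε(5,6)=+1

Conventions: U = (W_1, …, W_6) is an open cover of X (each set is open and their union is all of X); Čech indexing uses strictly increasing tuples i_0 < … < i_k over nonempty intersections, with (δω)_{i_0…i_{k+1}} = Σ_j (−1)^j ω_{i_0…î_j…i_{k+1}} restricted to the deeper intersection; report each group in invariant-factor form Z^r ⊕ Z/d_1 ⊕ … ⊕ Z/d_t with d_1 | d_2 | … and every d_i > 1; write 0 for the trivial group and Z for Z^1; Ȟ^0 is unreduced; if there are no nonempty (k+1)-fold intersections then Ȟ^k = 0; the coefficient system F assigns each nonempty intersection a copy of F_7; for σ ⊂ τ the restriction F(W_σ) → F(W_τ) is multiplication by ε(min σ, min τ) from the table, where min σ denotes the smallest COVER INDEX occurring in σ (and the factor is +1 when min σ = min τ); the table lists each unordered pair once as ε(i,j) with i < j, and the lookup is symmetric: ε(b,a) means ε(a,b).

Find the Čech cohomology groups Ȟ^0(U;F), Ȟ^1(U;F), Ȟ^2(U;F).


nonempty intersections:
  W12={t7,t10,t23} W13={t12,t19,t23,t31} W14={t12,t18,t27} W15={t8,t13,t27} W16={t5,t7,t8} W23={t21,t23,t24} W24={t11,t17,t28} W25={t17,t20,t24} W26={t4,t7,t11} W34={t2,t12,t15} W35={t6,t24,t25} W36={t2,t6,t29,t32} W45={t17,t22,t27} W46={t2,t11,t14} W56={t1,t6,t8}
  W123={t23} W126={t7} W134={t12} W145={t27} W156={t8} W235={t24} W245={t17} W246={t11} W346={t2} W356={t6}
C dims 6,15,10; δ0: rk_F7 5; δ1: rk_F7 10
Ȟ^0: (6−5)−0=1 ⇒ Z/7
Ȟ^1: (15−10)−5=0 ⇒ 0
Ȟ^2: (10−0)−10=0 ⇒ 0

Ȟ^0 = Z/7, Ȟ^1 = 0, Ȟ^2 = 0
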